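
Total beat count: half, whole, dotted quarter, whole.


Working:
Beat values:
  half = 2 beats
  whole = 4 beats
  dotted quarter = 1.5 beats
  whole = 4 beats
Sum = 2 + 4 + 1.5 + 4
= 11.5 beats


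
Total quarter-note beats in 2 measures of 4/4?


Solution.
Time signature 4/4: the bottom number 4 means the quarter note gets one count
The top number 4 means 4 quarter-note beats per measure
Total = 4 × 2 measures
= 8 quarter-note beats


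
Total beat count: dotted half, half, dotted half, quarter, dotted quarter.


Beat values:
  dotted half = 3 beats
  half = 2 beats
  dotted half = 3 beats
  quarter = 1 beat
  dotted quarter = 1.5 beats
Sum = 3 + 2 + 3 + 1 + 1.5
= 10.5 beats


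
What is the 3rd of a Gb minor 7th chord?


Let's work it out.
Minor 7th chord = root + minor 3rd + perfect 5th + minor 7th
Seventh chords stack in thirds, so the letter names are G-B-D-F
Root: Gb
Minor 3rd above Gb: Bbb
Perfect 5th above Gb: Db
Minor 7th above Gb: Fb
The 3rd = Bbb


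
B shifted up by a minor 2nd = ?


Reasoning:
minor 2nd: 2 letter names, 1 semitones
Letter: B + 1 → C
Pitch: B + 1 semitones, spelled as a C → C
= C


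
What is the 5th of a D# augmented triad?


Augmented triad = root + major 3rd (4 semitones) + augmented 5th (8 semitones)
A triad on D# stacks thirds, so the chord tones use letter names D-F-A
Root: D#
Major 3rd above D#: F##
Augmented 5th above D#: A##
The 5th = A##


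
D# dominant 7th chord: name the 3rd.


Reasoning:
Dominant 7th chord = root + major 3rd + perfect 5th + minor 7th
Seventh chords stack in thirds, so the letter names are D-F-A-C
Root: D#
Major 3rd above D#: F##
Perfect 5th above D#: A#
Minor 7th above D#: C#
The 3rd = F##


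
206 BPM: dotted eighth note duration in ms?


Working:
One quarter-note beat = 60000 / BPM = 60000 / 206 ms
Dotted eighth note = 3/4 × quarter note
Duration = 3/4 × 60000 / 206 = 45000 / 206
= 218.4 ms


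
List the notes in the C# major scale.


Reasoning:
Major scale pattern: W-W-H-W-W-W-H (2-2-1-2-2-2-1 semitones)
Starting from C#:
  C# + 2 semitones → D#
  D# + 2 semitones → E#
  E# + 1 semitone → F#
  F# + 2 semitones → G#
  G# + 2 semitones → A#
  A# + 2 semitones → B#
  B# + 1 semitone → C#
Scale = C# D# E# F# G# A# B#


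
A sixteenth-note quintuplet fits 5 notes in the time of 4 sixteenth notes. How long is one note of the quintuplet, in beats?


Reasoning:
Quintuplet: 5 notes occupy the space of 4 sixteenth notes
Space = 4 × 1/4 = 1 beat
Each quintuplet note = 1 / 5 = 1/5 beats
= 1/5 beats


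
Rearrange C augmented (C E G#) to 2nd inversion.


Reasoning:
Root position: C E G#
2nd inversion: move root and 3rd up an octave
Bass note: G#
Notes (bottom to top) = G# C E


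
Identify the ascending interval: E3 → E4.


Step by step:
Letter names: E → E spans 8 letter names → an octave
Semitones: E3 → E4 = 12 half-steps
An octave of 12 semitones is a perfect octave
= perfect octave


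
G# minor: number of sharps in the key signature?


Solution.
Sharp minor keys follow the circle of fifths: A(0), E(1), B(2), F#(3), C#(4), G#(5), D#(6), A#(7)
G# minor has 5 sharps
Order of sharps: F# C# G# D# A# E# B# → first 5: F#, C#, G#, D#, A#
= 5 sharps


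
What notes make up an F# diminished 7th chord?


Step by step:
Diminished 7th chord = root + minor 3rd + diminished 5th + diminished 7th
Seventh chords stack in thirds, so the letter names are F-A-C-E
Root: F#
Minor 3rd above F#: A
Diminished 5th above F#: C
Diminished 7th above F#: Eb
Chord = F# A C Eb


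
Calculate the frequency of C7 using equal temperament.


Let's work it out.
f = 440 × 2^(n/12) where n = semitones from A4
C7: 27 semitones from A4
f = 440 × 2^(27/12)
f = 2093.00 Hz


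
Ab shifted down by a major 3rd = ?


major 3rd: 3 letter names, 4 semitones
Letter: A - 2 → F
Pitch: Ab - 4 semitones, spelled as an F → Fb
= Fb


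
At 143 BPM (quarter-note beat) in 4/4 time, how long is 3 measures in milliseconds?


Working:
Quarter-note beat duration = 60000 / 143 ms
Beats per measure (4/4) = 4
One measure = 4 × 60000 / 143 = 240000 / 143 ms
3 measures = 3 × 240000 / 143 = 720000 / 143
= 5035.0 ms


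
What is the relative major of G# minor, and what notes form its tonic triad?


The relative major shares the key signature and is a minor 3rd above the minor tonic
A minor 3rd above G# is B
→ relative major of G# minor is B major
Tonic triad of B major = root + major 3rd + perfect 5th = B D# F#
= B major; triad = B D# F#


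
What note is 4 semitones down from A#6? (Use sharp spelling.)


Solution.
A#6: chromatic position 10 in octave 6 → absolute = 6×12 + 10 = 82
Transpose down 4: 82 - 4 = 78
78 = 6×12 + 6 → F# in octave 6
Result = F#6


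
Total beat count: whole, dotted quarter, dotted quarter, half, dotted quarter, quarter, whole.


Solution.
Beat values:
  whole = 4 beats
  dotted quarter = 1.5 beats
  dotted quarter = 1.5 beats
  half = 2 beats
  dotted quarter = 1.5 beats
  quarter = 1 beat
  whole = 4 beats
Sum = 4 + 1.5 + 1.5 + 2 + 1.5 + 1 + 4
= 15.5 beats


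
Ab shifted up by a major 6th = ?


Reasoning:
major 6th: 6 letter names, 9 semitones
Letter: A + 5 → F
Pitch: Ab + 9 semitones, spelled as an F → F
= F


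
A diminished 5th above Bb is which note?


A 5th spans 5 letter names, so from B we land on F
A diminished 5th = 6 semitones above Bb
Spell F at that pitch: Fb
= Fb


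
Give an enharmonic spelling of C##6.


Solution.
Enharmonic notes sound the same pitch but are spelled with different letter names
C## and D name the same pitch class
= D6


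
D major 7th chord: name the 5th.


Major 7th chord = root + major 3rd + perfect 5th + major 7th
Seventh chords stack in thirds, so the letter names are D-F-A-C
Root: D
Major 3rd above D: F#
Perfect 5th above D: A
Major 7th above D: C#
The 5th = A


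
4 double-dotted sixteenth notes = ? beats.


Solution.
Base sixteenth note = 1/4 beats
Dot 1 adds half the previous value: +1/8
Dot 2 adds half the previous value: +1/16
One double-dotted sixteenth = 1/4 + 1/8 + 1/16 = 7/16
4 of them = 4 × 7/16 = 7/4
= 7/4 beats


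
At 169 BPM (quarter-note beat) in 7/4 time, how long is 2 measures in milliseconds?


Solution.
Quarter-note beat duration = 60000 / 169 ms
Beats per measure (7/4) = 7
One measure = 7 × 60000 / 169 = 420000 / 169 ms
2 measures = 2 × 420000 / 169 = 840000 / 169
= 4970.4 ms


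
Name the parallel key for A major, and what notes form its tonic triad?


Solution.
Parallel keys share the same tonic but differ in mode
A major → parallel is A minor
Tonic triad of A minor = A C E
= A minor; triad = A C E


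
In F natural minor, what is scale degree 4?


Natural minor scale pattern: W-H-W-W-H-W-W (2-1-2-2-1-2-2 semitones)
Starting from F:
  F + 2 semitones → G
  G + 1 semitone → Ab
  Ab + 2 semitones → Bb
  Bb + 2 semitones → C
  C + 1 semitone → Db
  Db + 2 semitones → Eb
  Eb + 2 semitones → F
Scale: F G Ab Bb C Db Eb
Degree 4 = Bb


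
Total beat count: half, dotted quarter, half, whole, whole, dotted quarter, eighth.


Working:
Beat values:
  half = 2 beats
  dotted quarter = 1.5 beats
  half = 2 beats
  whole = 4 beats
  whole = 4 beats
  dotted quarter = 1.5 beats
  eighth = 0.5 beats
Sum = 2 + 1.5 + 2 + 4 + 4 + 1.5 + 0.5
= 15.5 beats


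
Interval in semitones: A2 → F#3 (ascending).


Working:
Absolute semitone position = octave×12 + chromatic position
A2: 2×12 + 9 = 33
F#3: 3×12 + 6 = 42
Difference = 42 - 33 = 9
= 9 semitones


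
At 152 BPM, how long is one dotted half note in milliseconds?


Solution.
One quarter-note beat = 60000 / BPM = 60000 / 152 ms
Dotted half note = 3 × quarter note
Duration = 3 × 60000 / 152 = 180000 / 152
= 1184.2 ms


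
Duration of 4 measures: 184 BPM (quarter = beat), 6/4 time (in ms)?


Quarter-note beat duration = 60000 / 184 ms
Beats per measure (6/4) = 6
One measure = 6 × 60000 / 184 = 360000 / 184 ms
4 measures = 4 × 360000 / 184 = 1440000 / 184
= 7826.1 ms


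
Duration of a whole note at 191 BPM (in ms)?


Step by step:
One quarter-note beat = 60000 / BPM = 60000 / 191 ms
Whole note = 4 × quarter note
Duration = 4 × 60000 / 191 = 240000 / 191
= 1256.5 ms


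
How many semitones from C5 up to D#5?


Working:
Absolute semitone position = octave×12 + chromatic position
C5: 5×12 + 0 = 60
D#5: 5×12 + 3 = 63
Difference = 63 - 60 = 3
= 3 semitones


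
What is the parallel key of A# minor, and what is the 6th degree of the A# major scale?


Solution.
Parallel keys share the same tonic but differ in mode
A# minor → parallel is A# major
A# major scale: A# B# C## D# E# F## G##
= A# major; 6th degree = F##


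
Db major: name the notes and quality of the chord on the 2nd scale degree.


Let's work it out.
Db major scale: Db Eb F Gb Ab Bb C
Diatonic triad on degree 2 stacks scale notes 2, 4, 6: Eb Gb Bb
Eb→Gb = 3 semitones; Eb→Bb = 7 semitones → minor triad
= Eb Gb Bb (minor)


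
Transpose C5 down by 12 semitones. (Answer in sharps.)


Let's work it out.
C5: chromatic position 0 in octave 5 → absolute = 5×12 + 0 = 60
Transpose down 12: 60 - 12 = 48
48 = 4×12 + 0 → C in octave 4
Result = C4


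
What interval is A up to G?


Letter names: A → G spans 7 letter names → a 7th
Semitones: A → G = 10 half-steps
A 7th of 10 semitones is a minor 7th
= minor 7th


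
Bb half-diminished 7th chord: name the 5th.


Let's work it out.
Half-diminished 7th chord = root + minor 3rd + diminished 5th + minor 7th
Seventh chords stack in thirds, so the letter names are B-D-F-A
Root: Bb
Minor 3rd above Bb: Db
Diminished 5th above Bb: Fb
Minor 7th above Bb: Ab
The 5th = Fb


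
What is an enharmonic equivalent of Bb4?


Enharmonic notes sound the same pitch but are spelled with different letter names
Bb and A# name the same pitch class
= A#4


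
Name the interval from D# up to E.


Step by step:
Letter names: D → E spans 2 letter names → a 2nd
Semitones: D# → E = 1 half-step
A 2nd of 1 semitone is a minor 2nd
= minor 2nd


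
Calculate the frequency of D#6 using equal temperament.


Step by step:
f = 440 × 2^(n/12) where n = semitones from A4
D#6: 18 semitones from A4
f = 440 × 2^(18/12)
f = 1244.51 Hz


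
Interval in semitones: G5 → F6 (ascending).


Absolute semitone position = octave×12 + chromatic position
G5: 5×12 + 7 = 67
F6: 6×12 + 5 = 77
Difference = 77 - 67 = 10
= 10 semitones


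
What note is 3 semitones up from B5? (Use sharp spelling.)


Step by step:
B5: chromatic position 11 in octave 5 → absolute = 5×12 + 11 = 71
Transpose up 3: 71 + 3 = 74
74 = 6×12 + 2 → D in octave 6
Result = D6


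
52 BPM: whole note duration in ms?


Step by step:
One quarter-note beat = 60000 / BPM = 60000 / 52 ms
Whole note = 4 × quarter note
Duration = 4 × 60000 / 52 = 240000 / 52
= 4615.4 ms


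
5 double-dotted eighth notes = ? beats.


Let's work it out.
Base eighth note = 1/2 beats
Dot 1 adds half the previous value: +1/4
Dot 2 adds half the previous value: +1/8
One double-dotted eighth = 1/2 + 1/4 + 1/8 = 7/8
5 of them = 5 × 7/8 = 35/8
= 35/8 beats


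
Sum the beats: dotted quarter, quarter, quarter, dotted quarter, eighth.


Beat values:
  dotted quarter = 1.5 beats
  quarter = 1 beat
  quarter = 1 beat
  dotted quarter = 1.5 beats
  eighth = 0.5 beats
Sum = 1.5 + 1 + 1 + 1.5 + 0.5
= 5.5 beats


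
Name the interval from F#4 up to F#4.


Step by step:
Letter names: F → F spans 1 letter name → a unison
Semitones: F#4 → F#4 = 0 half-steps
A unison of 0 semitones is a perfect unison
= perfect unison


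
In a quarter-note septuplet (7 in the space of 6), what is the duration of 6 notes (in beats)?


Working:
Septuplet: 7 notes occupy the space of 6 quarter notes
Space = 6 × 1 = 6 beats
Each septuplet note = 6 / 7 = 6/7 beats
6 notes = 6 × 6/7 = 36/7
= 36/7 beats


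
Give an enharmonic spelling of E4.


Enharmonic notes sound the same pitch but are spelled with different letter names
E and D## name the same pitch class
= D##4


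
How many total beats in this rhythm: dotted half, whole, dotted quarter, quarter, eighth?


Let's work it out.
Beat values:
  dotted half = 3 beats
  whole = 4 beats
  dotted quarter = 1.5 beats
  quarter = 1 beat
  eighth = 0.5 beats
Sum = 3 + 4 + 1.5 + 1 + 0.5
= 10 beats


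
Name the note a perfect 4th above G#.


Solution.
A 4th spans 4 letter names, so from G we land on C
A perfect 4th = 5 semitones above G#
Spell C at that pitch: C#
= C#


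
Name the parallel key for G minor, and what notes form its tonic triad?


Let's work it out.
Parallel keys share the same tonic but differ in mode
G minor → parallel is G major
Tonic triad of G major = G B D
= G major; triad = G B D


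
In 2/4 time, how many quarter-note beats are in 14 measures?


Solution.
Time signature 2/4: the bottom number 4 means the quarter note gets one count
The top number 2 means 2 quarter-note beats per measure
Total = 2 × 14 measures
= 28 quarter-note beats


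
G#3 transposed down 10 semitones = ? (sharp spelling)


Solution.
G#3: chromatic position 8 in octave 3 → absolute = 3×12 + 8 = 44
Transpose down 10: 44 - 10 = 34
34 = 2×12 + 10 → A# in octave 2
Result = A#2


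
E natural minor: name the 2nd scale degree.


Solution.
Natural minor scale pattern: W-H-W-W-H-W-W (2-1-2-2-1-2-2 semitones)
Starting from E:
  E + 2 semitones → F#
  F# + 1 semitone → G
  G + 2 semitones → A
  A + 2 semitones → B
  B + 1 semitone → C
  C + 2 semitones → D
  D + 2 semitones → E
Scale: E F# G A B C D
Degree 2 = F#


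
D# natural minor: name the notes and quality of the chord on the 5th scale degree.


D# natural minor scale: D# E# F# G# A# B C#
Diatonic triad on degree 5 stacks scale notes 5, 7, 2: A# C# E#
A#→C# = 3 semitones; A#→E# = 7 semitones → minor triad
= A# C# E# (minor)


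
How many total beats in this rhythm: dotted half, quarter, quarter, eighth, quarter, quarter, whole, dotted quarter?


Beat values:
  dotted half = 3 beats
  quarter = 1 beat
  quarter = 1 beat
  eighth = 0.5 beats
  quarter = 1 beat
  quarter = 1 beat
  whole = 4 beats
  dotted quarter = 1.5 beats
Sum = 3 + 1 + 1 + 0.5 + 1 + 1 + 4 + 1.5
= 13 beats


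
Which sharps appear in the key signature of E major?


Working:
Sharp major keys follow the circle of fifths: C(0), G(1), D(2), A(3), E(4), B(5), F#(6), C#(7)
E major has 4 sharps
Order of sharps: F# C# G# D# A# E# B# → first 4: F#, C#, G#, D#
= F#, C#, G#, D#


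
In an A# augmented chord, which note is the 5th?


Reasoning:
Augmented triad = root + major 3rd (4 semitones) + augmented 5th (8 semitones)
A triad on A# stacks thirds, so the chord tones use letter names A-C-E
Root: A#
Major 3rd above A#: C##
Augmented 5th above A#: E##
The 5th = E##


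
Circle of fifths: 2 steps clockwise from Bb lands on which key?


Working:
Each clockwise step on the circle of fifths moves up a perfect 5th
From Bb: Bb → F → C
= C


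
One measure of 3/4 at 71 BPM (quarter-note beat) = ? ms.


Solution.
Quarter-note beat duration = 60000 / 71 ms
Beats per measure (3/4) = 3
One measure = 3 × 60000 / 71 = 180000 / 71 ms
= 2535.2 ms


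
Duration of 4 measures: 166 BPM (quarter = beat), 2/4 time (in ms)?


Quarter-note beat duration = 60000 / 166 ms
Beats per measure (2/4) = 2
One measure = 2 × 60000 / 166 = 120000 / 166 ms
4 measures = 4 × 120000 / 166 = 480000 / 166
= 2891.6 ms


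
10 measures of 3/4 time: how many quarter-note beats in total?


Working:
Time signature 3/4: the bottom number 4 means the quarter note gets one count
The top number 3 means 3 quarter-note beats per measure
Total = 3 × 10 measures
= 30 quarter-note beats


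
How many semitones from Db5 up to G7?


Let's work it out.
Absolute semitone position = octave×12 + chromatic position
Db5: 5×12 + 1 = 61
G7: 7×12 + 7 = 91
Difference = 91 - 61 = 30
= 30 semitones


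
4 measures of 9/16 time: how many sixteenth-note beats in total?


Reasoning:
Time signature 9/16: the bottom number 16 means the sixteenth note gets one count
The top number 9 means 9 sixteenth-note beats per measure
Total = 9 × 4 measures
= 36 sixteenth-note beats


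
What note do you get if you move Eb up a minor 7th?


Let's work it out.
minor 7th: 7 letter names, 10 semitones
Letter: E + 6 → D
Pitch: Eb + 10 semitones, spelled as a D → Db
= Db


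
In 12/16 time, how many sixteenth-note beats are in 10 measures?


Time signature 12/16: the bottom number 16 means the sixteenth note gets one count
The top number 12 means 12 sixteenth-note beats per measure
Total = 12 × 10 measures
= 120 sixteenth-note beats


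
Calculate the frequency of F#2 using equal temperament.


Let's work it out.
f = 440 × 2^(n/12) where n = semitones from A4
F#2: -27 semitones from A4
f = 440 × 2^(-27/12)
f = 92.50 Hz


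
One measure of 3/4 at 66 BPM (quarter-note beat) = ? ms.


Step by step:
Quarter-note beat duration = 60000 / 66 ms
Beats per measure (3/4) = 3
One measure = 3 × 60000 / 66 = 180000 / 66 ms
= 2727.3 ms


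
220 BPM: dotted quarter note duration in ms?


Solution.
One quarter-note beat = 60000 / BPM = 60000 / 220 ms
Dotted quarter note = 3/2 × quarter note
Duration = 3/2 × 60000 / 220 = 90000 / 220
= 409.1 ms


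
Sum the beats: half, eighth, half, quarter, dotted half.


Let's work it out.
Beat values:
  half = 2 beats
  eighth = 0.5 beats
  half = 2 beats
  quarter = 1 beat
  dotted half = 3 beats
Sum = 2 + 0.5 + 2 + 1 + 3
= 8.5 beats


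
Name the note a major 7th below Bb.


Reasoning:
A 7th spans 7 letter names, so from B we land on C
A major 7th = 11 semitones below Bb
Spell C at that pitch: Cb
= Cb


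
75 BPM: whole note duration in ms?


Solution.
One quarter-note beat = 60000 / BPM = 60000 / 75 ms
Whole note = 4 × quarter note
Duration = 4 × 60000 / 75 = 240000 / 75
= 3200.0 ms


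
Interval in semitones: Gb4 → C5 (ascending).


Step by step:
Absolute semitone position = octave×12 + chromatic position
Gb4: 4×12 + 6 = 54
C5: 5×12 + 0 = 60
Difference = 60 - 54 = 6
= 6 semitones


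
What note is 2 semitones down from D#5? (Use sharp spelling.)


Step by step:
D#5: chromatic position 3 in octave 5 → absolute = 5×12 + 3 = 63
Transpose down 2: 63 - 2 = 61
61 = 5×12 + 1 → C# in octave 5
Result = C#5


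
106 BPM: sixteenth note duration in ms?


Solution.
One quarter-note beat = 60000 / BPM = 60000 / 106 ms
Sixteenth note = 1/4 × quarter note
Duration = 1/4 × 60000 / 106 = 15000 / 106
= 141.5 ms


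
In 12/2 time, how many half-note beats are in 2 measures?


Let's work it out.
Time signature 12/2: the bottom number 2 means the half note gets one count
The top number 12 means 12 half-note beats per measure
Total = 12 × 2 measures
= 24 half-note beats


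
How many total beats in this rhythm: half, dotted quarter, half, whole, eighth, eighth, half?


Step by step:
Beat values:
  half = 2 beats
  dotted quarter = 1.5 beats
  half = 2 beats
  whole = 4 beats
  eighth = 0.5 beats
  eighth = 0.5 beats
  half = 2 beats
Sum = 2 + 1.5 + 2 + 4 + 0.5 + 0.5 + 2
= 12.5 beats


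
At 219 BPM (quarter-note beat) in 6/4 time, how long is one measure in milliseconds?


Reasoning:
Quarter-note beat duration = 60000 / 219 ms
Beats per measure (6/4) = 6
One measure = 6 × 60000 / 219 = 360000 / 219 ms
= 1643.8 ms


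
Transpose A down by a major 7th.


Solution.
major 7th: 7 letter names, 11 semitones
Letter: A - 6 → B
Pitch: A - 11 semitones, spelled as a B → Bb
= Bb


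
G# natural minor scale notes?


Solution.
Natural minor scale pattern: W-H-W-W-H-W-W (2-1-2-2-1-2-2 semitones)
Starting from G#:
  G# + 2 semitones → A#
  A# + 1 semitone → B
  B + 2 semitones → C#
  C# + 2 semitones → D#
  D# + 1 semitone → E
  E + 2 semitones → F#
  F# + 2 semitones → G#
Scale = G# A# B C# D# E F#


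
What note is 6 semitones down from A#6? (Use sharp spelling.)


Reasoning:
A#6: chromatic position 10 in octave 6 → absolute = 6×12 + 10 = 82
Transpose down 6: 82 - 6 = 76
76 = 6×12 + 4 → E in octave 6
Result = E6


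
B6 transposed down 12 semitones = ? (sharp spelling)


B6: chromatic position 11 in octave 6 → absolute = 6×12 + 11 = 83
Transpose down 12: 83 - 12 = 71
71 = 5×12 + 11 → B in octave 5
Result = B5


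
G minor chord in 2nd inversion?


Solution.
Root position: G Bb D
2nd inversion: move root and 3rd up an octave
Bass note: D
Notes (bottom to top) = D G Bb


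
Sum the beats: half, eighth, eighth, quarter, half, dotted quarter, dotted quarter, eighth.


Beat values:
  half = 2 beats
  eighth = 0.5 beats
  eighth = 0.5 beats
  quarter = 1 beat
  half = 2 beats
  dotted quarter = 1.5 beats
  dotted quarter = 1.5 beats
  eighth = 0.5 beats
Sum = 2 + 0.5 + 0.5 + 1 + 2 + 1.5 + 1.5 + 0.5
= 9.5 beats


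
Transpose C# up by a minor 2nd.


Solution.
minor 2nd: 2 letter names, 1 semitones
Letter: C + 1 → D
Pitch: C# + 1 semitones, spelled as a D → D
= D


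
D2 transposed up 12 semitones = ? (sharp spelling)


Let's work it out.
D2: chromatic position 2 in octave 2 → absolute = 2×12 + 2 = 26
Transpose up 12: 26 + 12 = 38
38 = 3×12 + 2 → D in octave 3
Result = D3


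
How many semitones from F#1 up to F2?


Step by step:
Absolute semitone position = octave×12 + chromatic position
F#1: 1×12 + 6 = 18
F2: 2×12 + 5 = 29
Difference = 29 - 18 = 11
= 11 semitones


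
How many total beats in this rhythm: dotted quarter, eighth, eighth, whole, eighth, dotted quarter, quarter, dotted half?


Solution.
Beat values:
  dotted quarter = 1.5 beats
  eighth = 0.5 beats
  eighth = 0.5 beats
  whole = 4 beats
  eighth = 0.5 beats
  dotted quarter = 1.5 beats
  quarter = 1 beat
  dotted half = 3 beats
Sum = 1.5 + 0.5 + 0.5 + 4 + 0.5 + 1.5 + 1 + 3
= 12.5 beats


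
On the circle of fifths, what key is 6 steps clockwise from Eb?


Let's work it out.
Each clockwise step on the circle of fifths moves up a perfect 5th
From Eb: Eb → Bb → F → C → G → D → A
= A


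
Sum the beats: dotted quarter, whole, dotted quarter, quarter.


Step by step:
Beat values:
  dotted quarter = 1.5 beats
  whole = 4 beats
  dotted quarter = 1.5 beats
  quarter = 1 beat
Sum = 1.5 + 4 + 1.5 + 1
= 8 beats


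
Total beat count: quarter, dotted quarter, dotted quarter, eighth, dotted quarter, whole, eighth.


Let's work it out.
Beat values:
  quarter = 1 beat
  dotted quarter = 1.5 beats
  dotted quarter = 1.5 beats
  eighth = 0.5 beats
  dotted quarter = 1.5 beats
  whole = 4 beats
  eighth = 0.5 beats
Sum = 1 + 1.5 + 1.5 + 0.5 + 1.5 + 4 + 0.5
= 10.5 beats


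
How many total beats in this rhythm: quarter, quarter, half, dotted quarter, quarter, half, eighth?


Working:
Beat values:
  quarter = 1 beat
  quarter = 1 beat
  half = 2 beats
  dotted quarter = 1.5 beats
  quarter = 1 beat
  half = 2 beats
  eighth = 0.5 beats
Sum = 1 + 1 + 2 + 1.5 + 1 + 2 + 0.5
= 9 beats


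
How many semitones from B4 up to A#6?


Solution.
Absolute semitone position = octave×12 + chromatic position
B4: 4×12 + 11 = 59
A#6: 6×12 + 10 = 82
Difference = 82 - 59 = 23
= 23 semitones


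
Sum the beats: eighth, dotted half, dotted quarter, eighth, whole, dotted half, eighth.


Step by step:
Beat values:
  eighth = 0.5 beats
  dotted half = 3 beats
  dotted quarter = 1.5 beats
  eighth = 0.5 beats
  whole = 4 beats
  dotted half = 3 beats
  eighth = 0.5 beats
Sum = 0.5 + 3 + 1.5 + 0.5 + 4 + 3 + 0.5
= 13 beats


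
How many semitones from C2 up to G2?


Working:
Absolute semitone position = octave×12 + chromatic position
C2: 2×12 + 0 = 24
G2: 2×12 + 7 = 31
Difference = 31 - 24 = 7
= 7 semitones


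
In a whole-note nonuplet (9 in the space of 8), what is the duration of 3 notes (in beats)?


Nonuplet: 9 notes occupy the space of 8 whole notes
Space = 8 × 4 = 32 beats
Each nonuplet note = 32 / 9 = 32/9 beats
3 notes = 3 × 32/9 = 32/3
= 32/3 beats


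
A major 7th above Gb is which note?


A 7th spans 7 letter names, so from G we land on F
A major 7th = 11 semitones above Gb
Spell F at that pitch: F
= F


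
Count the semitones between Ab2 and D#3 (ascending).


Working:
Absolute semitone position = octave×12 + chromatic position
Ab2: 2×12 + 8 = 32
D#3: 3×12 + 3 = 39
Difference = 39 - 32 = 7
= 7 semitones


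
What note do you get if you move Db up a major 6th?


Reasoning:
major 6th: 6 letter names, 9 semitones
Letter: D + 5 → B
Pitch: Db + 9 semitones, spelled as a B → Bb
= Bb


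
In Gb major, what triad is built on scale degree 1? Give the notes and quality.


Gb major scale: Gb Ab Bb Cb Db Eb F
Diatonic triad on degree 1 stacks scale notes 1, 3, 5: Gb Bb Db
Gb→Bb = 4 semitones; Gb→Db = 7 semitones → major triad
= Gb Bb Db (major)


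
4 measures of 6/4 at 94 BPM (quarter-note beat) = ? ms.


Quarter-note beat duration = 60000 / 94 ms
Beats per measure (6/4) = 6
One measure = 6 × 60000 / 94 = 360000 / 94 ms
4 measures = 4 × 360000 / 94 = 1440000 / 94
= 15319.1 ms


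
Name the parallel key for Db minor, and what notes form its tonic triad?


Parallel keys share the same tonic but differ in mode
Db minor → parallel is Db major
Tonic triad of Db major = Db F Ab
= Db major; triad = Db F Ab


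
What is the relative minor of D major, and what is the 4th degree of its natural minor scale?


Let's work it out.
The relative minor shares the major's key signature and starts on its 6th degree
6th degree = a major 6th above the tonic; a major 6th above D is B
→ relative minor of D major is B minor
B natural minor scale: B C# D E F# G A
= B minor; 4th degree = E


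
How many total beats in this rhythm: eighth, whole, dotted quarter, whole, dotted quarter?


Beat values:
  eighth = 0.5 beats
  whole = 4 beats
  dotted quarter = 1.5 beats
  whole = 4 beats
  dotted quarter = 1.5 beats
Sum = 0.5 + 4 + 1.5 + 4 + 1.5
= 11.5 beats


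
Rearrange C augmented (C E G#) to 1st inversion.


Root position: C E G#
1st inversion: move root up an octave
Bass note: E
Notes (bottom to top) = E G# C


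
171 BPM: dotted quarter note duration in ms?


One quarter-note beat = 60000 / BPM = 60000 / 171 ms
Dotted quarter note = 3/2 × quarter note
Duration = 3/2 × 60000 / 171 = 90000 / 171
= 526.3 ms


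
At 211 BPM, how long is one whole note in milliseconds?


Reasoning:
One quarter-note beat = 60000 / BPM = 60000 / 211 ms
Whole note = 4 × quarter note
Duration = 4 × 60000 / 211 = 240000 / 211
= 1137.4 ms


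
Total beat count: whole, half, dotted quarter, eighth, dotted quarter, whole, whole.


Step by step:
Beat values:
  whole = 4 beats
  half = 2 beats
  dotted quarter = 1.5 beats
  eighth = 0.5 beats
  dotted quarter = 1.5 beats
  whole = 4 beats
  whole = 4 beats
Sum = 4 + 2 + 1.5 + 0.5 + 1.5 + 4 + 4
= 17.5 beats


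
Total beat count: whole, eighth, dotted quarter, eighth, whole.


Beat values:
  whole = 4 beats
  eighth = 0.5 beats
  dotted quarter = 1.5 beats
  eighth = 0.5 beats
  whole = 4 beats
Sum = 4 + 0.5 + 1.5 + 0.5 + 4
= 10.5 beats


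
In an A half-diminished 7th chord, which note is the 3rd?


Reasoning:
Half-diminished 7th chord = root + minor 3rd + diminished 5th + minor 7th
Seventh chords stack in thirds, so the letter names are A-C-E-G
Root: A
Minor 3rd above A: C
Diminished 5th above A: Eb
Minor 7th above A: G
The 3rd = C


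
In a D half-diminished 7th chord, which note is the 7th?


Half-diminished 7th chord = root + minor 3rd + diminished 5th + minor 7th
Seventh chords stack in thirds, so the letter names are D-F-A-C
Root: D
Minor 3rd above D: F
Diminished 5th above D: Ab
Minor 7th above D: C
The 7th = C


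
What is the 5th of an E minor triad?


Working:
Minor triad = root + minor 3rd (3 semitones) + perfect 5th (7 semitones)
A triad on E stacks thirds, so the chord tones use letter names E-G-B
Root: E
Minor 3rd above E: G
Perfect 5th above E: B
The 5th = B


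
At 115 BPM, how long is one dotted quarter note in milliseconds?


One quarter-note beat = 60000 / BPM = 60000 / 115 ms
Dotted quarter note = 3/2 × quarter note
Duration = 3/2 × 60000 / 115 = 90000 / 115
= 782.6 ms


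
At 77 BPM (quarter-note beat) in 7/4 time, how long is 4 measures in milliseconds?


Quarter-note beat duration = 60000 / 77 ms
Beats per measure (7/4) = 7
One measure = 7 × 60000 / 77 = 420000 / 77 ms
4 measures = 4 × 420000 / 77 = 1680000 / 77
= 21818.2 ms


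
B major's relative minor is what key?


The relative minor shares the major's key signature and starts on its 6th degree
6th degree = a major 6th above the tonic; a major 6th above B is G#
→ relative minor of B major is G# minor
= G# minor


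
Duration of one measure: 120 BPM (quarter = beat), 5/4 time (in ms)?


Quarter-note beat duration = 60000 / 120 ms
Beats per measure (5/4) = 5
One measure = 5 × 60000 / 120 = 300000 / 120 ms
= 2500.0 ms


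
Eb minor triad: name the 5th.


Working:
Minor triad = root + minor 3rd (3 semitones) + perfect 5th (7 semitones)
A triad on Eb stacks thirds, so the chord tones use letter names E-G-B
Root: Eb
Minor 3rd above Eb: Gb
Perfect 5th above Eb: Bb
The 5th = Bb


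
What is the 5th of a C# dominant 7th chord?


Step by step:
Dominant 7th chord = root + major 3rd + perfect 5th + minor 7th
Seventh chords stack in thirds, so the letter names are C-E-G-B
Root: C#
Major 3rd above C#: E#
Perfect 5th above C#: G#
Minor 7th above C#: B
The 5th = G#


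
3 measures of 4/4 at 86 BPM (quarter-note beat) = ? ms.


Quarter-note beat duration = 60000 / 86 ms
Beats per measure (4/4) = 4
One measure = 4 × 60000 / 86 = 240000 / 86 ms
3 measures = 3 × 240000 / 86 = 720000 / 86
= 8372.1 ms


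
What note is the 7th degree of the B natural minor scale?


Reasoning:
Natural minor scale pattern: W-H-W-W-H-W-W (2-1-2-2-1-2-2 semitones)
Starting from B:
  B + 2 semitones → C#
  C# + 1 semitone → D
  D + 2 semitones → E
  E + 2 semitones → F#
  F# + 1 semitone → G
  G + 2 semitones → A
  A + 2 semitones → B
Scale: B C# D E F# G A
Degree 7 = A


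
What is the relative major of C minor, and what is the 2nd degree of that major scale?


Solution.
The relative major shares the key signature and is a minor 3rd above the minor tonic
A minor 3rd above C is Eb
→ relative major of C minor is Eb major
Eb major scale: Eb F G Ab Bb C D
= Eb major; 2nd degree = F


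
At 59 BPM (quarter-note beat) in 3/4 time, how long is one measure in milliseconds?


Step by step:
Quarter-note beat duration = 60000 / 59 ms
Beats per measure (3/4) = 3
One measure = 3 × 60000 / 59 = 180000 / 59 ms
= 3050.8 ms


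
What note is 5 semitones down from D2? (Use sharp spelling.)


Working:
D2: chromatic position 2 in octave 2 → absolute = 2×12 + 2 = 26
Transpose down 5: 26 - 5 = 21
21 = 1×12 + 9 → A in octave 1
Result = A1


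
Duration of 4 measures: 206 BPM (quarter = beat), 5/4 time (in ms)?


Solution.
Quarter-note beat duration = 60000 / 206 ms
Beats per measure (5/4) = 5
One measure = 5 × 60000 / 206 = 300000 / 206 ms
4 measures = 4 × 300000 / 206 = 1200000 / 206
= 5825.2 ms


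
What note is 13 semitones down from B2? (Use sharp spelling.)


Let's work it out.
B2: chromatic position 11 in octave 2 → absolute = 2×12 + 11 = 35
Transpose down 13: 35 - 13 = 22
22 = 1×12 + 10 → A# in octave 1
Result = A#1


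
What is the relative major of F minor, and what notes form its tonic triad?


Reasoning:
The relative major shares the key signature and is a minor 3rd above the minor tonic
A minor 3rd above F is Ab
→ relative major of F minor is Ab major
Tonic triad of Ab major = root + major 3rd + perfect 5th = Ab C Eb
= Ab major; triad = Ab C Eb


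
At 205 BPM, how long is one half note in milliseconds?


One quarter-note beat = 60000 / BPM = 60000 / 205 ms
Half note = 2 × quarter note
Duration = 2 × 60000 / 205 = 120000 / 205
= 585.4 ms


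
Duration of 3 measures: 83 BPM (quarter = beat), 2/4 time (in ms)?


Quarter-note beat duration = 60000 / 83 ms
Beats per measure (2/4) = 2
One measure = 2 × 60000 / 83 = 120000 / 83 ms
3 measures = 3 × 120000 / 83 = 360000 / 83
= 4337.3 ms


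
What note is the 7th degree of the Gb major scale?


Step by step:
Major scale pattern: W-W-H-W-W-W-H (2-2-1-2-2-2-1 semitones)
Starting from Gb:
  Gb + 2 semitones → Ab
  Ab + 2 semitones → Bb
  Bb + 1 semitone → Cb
  Cb + 2 semitones → Db
  Db + 2 semitones → Eb
  Eb + 2 semitones → F
  F + 1 semitone → Gb
Scale: Gb Ab Bb Cb Db Eb F
Degree 7 = F


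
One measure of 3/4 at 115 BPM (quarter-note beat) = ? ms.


Let's work it out.
Quarter-note beat duration = 60000 / 115 ms
Beats per measure (3/4) = 3
One measure = 3 × 60000 / 115 = 180000 / 115 ms
= 1565.2 ms


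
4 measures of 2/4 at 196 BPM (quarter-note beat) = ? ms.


Quarter-note beat duration = 60000 / 196 ms
Beats per measure (2/4) = 2
One measure = 2 × 60000 / 196 = 120000 / 196 ms
4 measures = 4 × 120000 / 196 = 480000 / 196
= 2449.0 ms


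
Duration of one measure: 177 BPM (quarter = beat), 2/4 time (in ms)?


Working:
Quarter-note beat duration = 60000 / 177 ms
Beats per measure (2/4) = 2
One measure = 2 × 60000 / 177 = 120000 / 177 ms
= 678.0 ms


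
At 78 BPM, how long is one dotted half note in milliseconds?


Working:
One quarter-note beat = 60000 / BPM = 60000 / 78 ms
Dotted half note = 3 × quarter note
Duration = 3 × 60000 / 78 = 180000 / 78
= 2307.7 ms


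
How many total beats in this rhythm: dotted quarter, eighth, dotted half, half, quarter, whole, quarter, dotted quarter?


Solution.
Beat values:
  dotted quarter = 1.5 beats
  eighth = 0.5 beats
  dotted half = 3 beats
  half = 2 beats
  quarter = 1 beat
  whole = 4 beats
  quarter = 1 beat
  dotted quarter = 1.5 beats
Sum = 1.5 + 0.5 + 3 + 2 + 1 + 4 + 1 + 1.5
= 14.5 beats


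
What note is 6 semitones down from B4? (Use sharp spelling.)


B4: chromatic position 11 in octave 4 → absolute = 4×12 + 11 = 59
Transpose down 6: 59 - 6 = 53
53 = 4×12 + 5 → F in octave 4
Result = F4


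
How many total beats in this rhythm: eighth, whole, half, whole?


Working:
Beat values:
  eighth = 0.5 beats
  whole = 4 beats
  half = 2 beats
  whole = 4 beats
Sum = 0.5 + 4 + 2 + 4
= 10.5 beats


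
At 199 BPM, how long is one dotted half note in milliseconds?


Let's work it out.
One quarter-note beat = 60000 / BPM = 60000 / 199 ms
Dotted half note = 3 × quarter note
Duration = 3 × 60000 / 199 = 180000 / 199
= 904.5 ms


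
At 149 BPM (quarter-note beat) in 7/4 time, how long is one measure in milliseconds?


Quarter-note beat duration = 60000 / 149 ms
Beats per measure (7/4) = 7
One measure = 7 × 60000 / 149 = 420000 / 149 ms
= 2818.8 ms


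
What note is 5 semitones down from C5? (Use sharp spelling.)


Reasoning:
C5: chromatic position 0 in octave 5 → absolute = 5×12 + 0 = 60
Transpose down 5: 60 - 5 = 55
55 = 4×12 + 7 → G in octave 4
Result = G4


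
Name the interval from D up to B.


Reasoning:
Letter names: D → B spans 6 letter names → a 6th
Semitones: D → B = 9 half-steps
A 6th of 9 semitones is a major 6th
= major 6th


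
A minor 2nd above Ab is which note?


Let's work it out.
A 2nd spans 2 letter names, so from A we land on B
A minor 2nd = 1 semitone above Ab
Spell B at that pitch: Bbb
= Bbb


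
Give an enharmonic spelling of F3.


Step by step:
Enharmonic notes sound the same pitch but are spelled with different letter names
F and Gbb name the same pitch class
= Gbb3


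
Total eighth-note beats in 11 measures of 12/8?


Solution.
Time signature 12/8: the bottom number 8 means the eighth note gets one count
The top number 12 means 12 eighth-note beats per measure
Total = 12 × 11 measures
= 132 eighth-note beats


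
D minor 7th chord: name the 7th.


Working:
Minor 7th chord = root + minor 3rd + perfect 5th + minor 7th
Seventh chords stack in thirds, so the letter names are D-F-A-C
Root: D
Minor 3rd above D: F
Perfect 5th above D: A
Minor 7th above D: C
The 7th = C


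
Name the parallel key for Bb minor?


Parallel keys share the same tonic but differ in mode
Bb minor → parallel is Bb major
= Bb major


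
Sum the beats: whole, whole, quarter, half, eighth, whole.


Working:
Beat values:
  whole = 4 beats
  whole = 4 beats
  quarter = 1 beat
  half = 2 beats
  eighth = 0.5 beats
  whole = 4 beats
Sum = 4 + 4 + 1 + 2 + 0.5 + 4
= 15.5 beats


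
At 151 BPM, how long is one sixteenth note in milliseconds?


Working:
One quarter-note beat = 60000 / BPM = 60000 / 151 ms
Sixteenth note = 1/4 × quarter note
Duration = 1/4 × 60000 / 151 = 15000 / 151
= 99.3 ms


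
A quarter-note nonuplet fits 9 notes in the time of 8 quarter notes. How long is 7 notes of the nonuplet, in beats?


Solution.
Nonuplet: 9 notes occupy the space of 8 quarter notes
Space = 8 × 1 = 8 beats
Each nonuplet note = 8 / 9 = 8/9 beats
7 notes = 7 × 8/9 = 56/9
= 56/9 beats


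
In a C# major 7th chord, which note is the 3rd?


Solution.
Major 7th chord = root + major 3rd + perfect 5th + major 7th
Seventh chords stack in thirds, so the letter names are C-E-G-B
Root: C#
Major 3rd above C#: E#
Perfect 5th above C#: G#
Major 7th above C#: B#
The 3rd = E#


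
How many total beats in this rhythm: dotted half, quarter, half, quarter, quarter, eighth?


Let's work it out.
Beat values:
  dotted half = 3 beats
  quarter = 1 beat
  half = 2 beats
  quarter = 1 beat
  quarter = 1 beat
  eighth = 0.5 beats
Sum = 3 + 1 + 2 + 1 + 1 + 0.5
= 8.5 beats


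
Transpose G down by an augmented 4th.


Step by step:
augmented 4th: 4 letter names, 6 semitones
Letter: G - 3 → D
Pitch: G - 6 semitones, spelled as a D → Db
= Db


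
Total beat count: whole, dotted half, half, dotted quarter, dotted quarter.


Beat values:
  whole = 4 beats
  dotted half = 3 beats
  half = 2 beats
  dotted quarter = 1.5 beats
  dotted quarter = 1.5 beats
Sum = 4 + 3 + 2 + 1.5 + 1.5
= 12 beats


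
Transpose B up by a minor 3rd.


minor 3rd: 3 letter names, 3 semitones
Letter: B + 2 → D
Pitch: B + 3 semitones, spelled as a D → D
= D


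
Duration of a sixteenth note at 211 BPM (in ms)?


One quarter-note beat = 60000 / BPM = 60000 / 211 ms
Sixteenth note = 1/4 × quarter note
Duration = 1/4 × 60000 / 211 = 15000 / 211
= 71.1 ms


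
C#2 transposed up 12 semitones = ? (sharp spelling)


Step by step:
C#2: chromatic position 1 in octave 2 → absolute = 2×12 + 1 = 25
Transpose up 12: 25 + 12 = 37
37 = 3×12 + 1 → C# in octave 3
Result = C#3


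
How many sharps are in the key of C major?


Step by step:
Sharp major keys follow the circle of fifths: C(0), G(1), D(2), A(3), E(4), B(5), F#(6), C#(7)
C major has 0 sharps
= 0 sharps


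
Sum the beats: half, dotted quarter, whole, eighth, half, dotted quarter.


Step by step:
Beat values:
  half = 2 beats
  dotted quarter = 1.5 beats
  whole = 4 beats
  eighth = 0.5 beats
  half = 2 beats
  dotted quarter = 1.5 beats
Sum = 2 + 1.5 + 4 + 0.5 + 2 + 1.5
= 11.5 beats


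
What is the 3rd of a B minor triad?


Solution.
Minor triad = root + minor 3rd (3 semitones) + perfect 5th (7 semitones)
A triad on B stacks thirds, so the chord tones use letter names B-D-F
Root: B
Minor 3rd above B: D
Perfect 5th above B: F#
The 3rd = D


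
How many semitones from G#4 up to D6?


Absolute semitone position = octave×12 + chromatic position
G#4: 4×12 + 8 = 56
D6: 6×12 + 2 = 74
Difference = 74 - 56 = 18
= 18 semitones


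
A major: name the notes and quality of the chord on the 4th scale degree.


Working:
A major scale: A B C# D E F# G#
Diatonic triad on degree 4 stacks scale notes 4, 6, 1: D F# A
D→F# = 4 semitones; D→A = 7 semitones → major triad
= D F# A (major)
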